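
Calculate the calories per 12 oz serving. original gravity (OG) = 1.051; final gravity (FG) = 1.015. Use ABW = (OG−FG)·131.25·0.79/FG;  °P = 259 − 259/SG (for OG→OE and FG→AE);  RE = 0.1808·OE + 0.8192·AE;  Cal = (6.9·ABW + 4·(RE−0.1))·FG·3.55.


ABW = (1.051 − 1.015)·131.25·0.79/1.015 = 3.6776
OE = 259 − 259/1.051 = 12.5680 °P
AE = 259 − 259/1.015 = 3.8276 °P
RE = 0.1808·12.5680 + 0.8192·3.8276 = 5.4079 °P
Cal = (6.9·3.6776 + 4·(5.4079−0.1))·1.015·3.55

167.9359 kcal


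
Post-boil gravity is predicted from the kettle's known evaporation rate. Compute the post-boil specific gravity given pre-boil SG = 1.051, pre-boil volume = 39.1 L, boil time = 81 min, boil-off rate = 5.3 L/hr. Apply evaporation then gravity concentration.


V_post = V_pre − rate·(t/60);  SG_post = 1 + (SG_pre−1)·V_pre/V_post
V_post = 39.1 − 5.3·(81/60) = 31.9450
SG_post = 1 + (1.051 − 1)·39.1/31.9450

1.0624


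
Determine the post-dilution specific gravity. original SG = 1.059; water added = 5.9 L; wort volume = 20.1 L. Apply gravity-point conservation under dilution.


SG_new = 1 + (SG_old − 1)·V_old/(V_old + V_water)
pts = (1.059 − 1)·1000·20.1/(20.1 + 5.9) = 45.6115
SG_new = 1 + 45.6115/1000

1.0456


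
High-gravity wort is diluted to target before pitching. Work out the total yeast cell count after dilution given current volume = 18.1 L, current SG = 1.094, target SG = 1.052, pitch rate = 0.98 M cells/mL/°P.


V_w = V·((SG_c−1)/(SG_t−1)−1);  °P = 259 − 259/SG_t;  cells = rate·(V+V_w)·°P
V_w = 18.1·((1.094−1)/(1.052−1)−1) = 14.6192
V_final = 18.1 + 14.6192 = 32.7192
°P = 259 − 259/1.052 = 12.8023
cells = 0.98·32.7192·12.8023

410.5032 billion cells


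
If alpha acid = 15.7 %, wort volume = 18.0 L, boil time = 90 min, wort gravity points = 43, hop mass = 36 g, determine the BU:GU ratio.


U = 1.65·0.000125^(GP/1000)·(1−e^(−0.04t))/4.15;  IBU = (α/100)·m·U·1000/V;  BU:GU = IBU/GP
U = 1.65·0.000125^(43/1000)·(1−e^(−0.04·90))/4.15 = 0.2628
IBU = (15.7/100)·36·0.2628·1000/18.0 = 82.5089
BU:GU = 82.5089/43

1.9188


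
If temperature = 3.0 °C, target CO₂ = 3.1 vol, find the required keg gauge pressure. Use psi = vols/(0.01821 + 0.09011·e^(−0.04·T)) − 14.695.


psi = 3.1/(0.01821 + 0.09011·e^(−0.04·3.0)) − 14.695

16.8956 psi


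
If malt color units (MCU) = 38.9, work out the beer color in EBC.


SRM = 1.4922·MCU^0.6859;  EBC = SRM·1.97
SRM = 1.4922·38.9^0.6859 = 18.3812
EBC = 18.3812·1.97

36.2109 EBC


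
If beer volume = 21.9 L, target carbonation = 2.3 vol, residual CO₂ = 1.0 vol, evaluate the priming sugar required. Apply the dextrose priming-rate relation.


sugar = (target − residual)·4.0·V
sugar = (2.3 − 1.0)·4.0·21.9

113.8800 g


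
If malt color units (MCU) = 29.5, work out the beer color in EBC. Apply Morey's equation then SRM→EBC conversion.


SRM = 1.4922·MCU^0.6859;  EBC = SRM·1.97
SRM = 1.4922·29.5^0.6859 = 15.2047
EBC = 15.2047·1.97

29.9533 EBC


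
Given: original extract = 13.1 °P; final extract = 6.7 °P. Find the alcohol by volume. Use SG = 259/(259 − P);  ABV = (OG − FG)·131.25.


OG = 259/(259 − 13.1) = 1.0533
FG = 259/(259 − 6.7) = 1.0266
ABV = (1.0533 − 1.0266)·131.25

3.5067 % ABV


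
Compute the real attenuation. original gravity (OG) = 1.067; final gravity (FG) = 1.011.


AA = (OG−FG)/(OG−1)·100;  RA = AA·0.8192
AA = (1.067 − 1.011)/(1.067 − 1)·100 = 83.5821
RA = 83.5821·0.8192

68.4704 %


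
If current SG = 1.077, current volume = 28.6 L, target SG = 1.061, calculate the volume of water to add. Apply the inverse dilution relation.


V_water = V·((SG_curr − 1)/(SG_target − 1) − 1)
V_water = 28.6·((1.077 − 1)/(1.061 − 1) − 1)

7.5016 L


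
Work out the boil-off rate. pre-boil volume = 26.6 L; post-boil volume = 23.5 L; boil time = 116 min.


rate = (V_pre − V_post) / (t_min/60)
rate = (26.6 − 23.5) / (116/60)

1.6034 L/hr


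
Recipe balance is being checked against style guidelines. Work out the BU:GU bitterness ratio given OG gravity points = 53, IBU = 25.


BU:GU = IBU / OG_points
BU:GU = 25 / 53

0.4717


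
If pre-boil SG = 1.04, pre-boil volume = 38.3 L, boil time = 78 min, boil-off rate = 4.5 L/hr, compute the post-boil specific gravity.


V_post = V_pre − rate·(t/60);  SG_post = 1 + (SG_pre−1)·V_pre/V_post
V_post = 38.3 − 4.5·(78/60) = 32.4500
SG_post = 1 + (1.04 − 1)·38.3/32.4500

1.0472


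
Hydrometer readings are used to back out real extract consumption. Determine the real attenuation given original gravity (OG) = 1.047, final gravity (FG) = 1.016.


AA = (OG−FG)/(OG−1)·100;  RA = AA·0.8192
AA = (1.047 − 1.016)/(1.047 − 1)·100 = 65.9574
RA = 65.9574·0.8192

54.0323 %


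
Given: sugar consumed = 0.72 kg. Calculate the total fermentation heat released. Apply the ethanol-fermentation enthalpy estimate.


Q = m_sugar · 590 kJ/kg
Q = 0.72 · 590

424.8000 kJ


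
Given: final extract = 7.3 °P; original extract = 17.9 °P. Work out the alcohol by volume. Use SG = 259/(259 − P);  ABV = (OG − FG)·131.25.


OG = 259/(259 − 17.9) = 1.0742
FG = 259/(259 − 7.3) = 1.0290
ABV = (1.0742 − 1.0290)·131.25

5.9378 % ABV


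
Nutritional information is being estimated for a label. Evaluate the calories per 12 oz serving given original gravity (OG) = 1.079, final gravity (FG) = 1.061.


ABW = (OG−FG)·131.25·0.79/FG;  °P = 259 − 259/SG (for OG→OE and FG→AE);  RE = 0.1808·OE + 0.8192·AE;  Cal = (6.9·ABW + 4·(RE−0.1))·FG·3.55
ABW = (1.079 − 1.061)·131.25·0.79/1.061 = 1.7591
OE = 259 − 259/1.079 = 18.9629 °P
AE = 259 − 259/1.061 = 14.8907 °P
RE = 0.1808·18.9629 + 0.8192·14.8907 = 15.6269 °P
Cal = (6.9·1.7591 + 4·(15.6269−0.1))·1.061·3.55

279.6487 kcal


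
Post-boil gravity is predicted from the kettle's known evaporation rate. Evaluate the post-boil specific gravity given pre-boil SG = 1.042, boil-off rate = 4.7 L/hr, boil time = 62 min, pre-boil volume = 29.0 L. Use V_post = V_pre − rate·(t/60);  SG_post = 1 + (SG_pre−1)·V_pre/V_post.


V_post = 29.0 − 4.7·(62/60) = 24.1433
SG_post = 1 + (1.042 − 1)·29.0/24.1433

1.0504


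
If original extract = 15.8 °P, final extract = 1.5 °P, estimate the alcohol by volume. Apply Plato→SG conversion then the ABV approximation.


SG = 259/(259 − P);  ABV = (OG − FG)·131.25
OG = 259/(259 − 15.8) = 1.0650
FG = 259/(259 − 1.5) = 1.0058
ABV = (1.0650 − 1.0058)·131.25

7.7624 % ABV


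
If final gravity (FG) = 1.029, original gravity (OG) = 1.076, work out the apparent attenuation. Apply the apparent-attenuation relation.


AA = (OG − FG)/(OG − 1) · 100
AA = (1.076 − 1.029)/(1.076 − 1) · 100

61.8421 %


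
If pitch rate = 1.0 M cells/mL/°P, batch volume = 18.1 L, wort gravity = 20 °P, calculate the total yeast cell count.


cells (billions) = rate · V_L · °P
cells = 1.0 · 18.1 · 20

362.0000 billion cells


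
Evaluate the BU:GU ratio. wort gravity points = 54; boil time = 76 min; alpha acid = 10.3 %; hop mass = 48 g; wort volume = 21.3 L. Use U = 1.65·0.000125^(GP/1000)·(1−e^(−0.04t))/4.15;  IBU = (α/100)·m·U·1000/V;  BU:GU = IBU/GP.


U = 1.65·0.000125^(54/1000)·(1−e^(−0.04·76))/4.15 = 0.2330
IBU = (10.3/100)·48·0.2330·1000/21.3 = 54.0854
BU:GU = 54.0854/54

1.0016


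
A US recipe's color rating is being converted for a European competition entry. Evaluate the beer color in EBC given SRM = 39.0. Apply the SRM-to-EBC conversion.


EBC = SRM · 1.97
EBC = 39.0 · 1.97

76.8300 EBC


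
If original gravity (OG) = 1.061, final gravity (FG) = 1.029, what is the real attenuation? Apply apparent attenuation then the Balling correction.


AA = (OG−FG)/(OG−1)·100;  RA = AA·0.8192
AA = (1.061 − 1.029)/(1.061 − 1)·100 = 52.4590
RA = 52.4590·0.8192

42.9744 %


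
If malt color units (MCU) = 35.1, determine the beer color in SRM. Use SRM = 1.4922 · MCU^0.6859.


SRM = 1.4922 · 35.1^0.6859

17.1298 SRM


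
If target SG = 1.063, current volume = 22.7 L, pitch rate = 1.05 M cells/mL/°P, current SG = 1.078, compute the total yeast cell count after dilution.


V_w = V·((SG_c−1)/(SG_t−1)−1);  °P = 259 − 259/SG_t;  cells = rate·(V+V_w)·°P
V_w = 22.7·((1.078−1)/(1.063−1)−1) = 5.4048
V_final = 22.7 + 5.4048 = 28.1048
°P = 259 − 259/1.063 = 15.3500
cells = 1.05·28.1048·15.3500

452.9771 billion cells


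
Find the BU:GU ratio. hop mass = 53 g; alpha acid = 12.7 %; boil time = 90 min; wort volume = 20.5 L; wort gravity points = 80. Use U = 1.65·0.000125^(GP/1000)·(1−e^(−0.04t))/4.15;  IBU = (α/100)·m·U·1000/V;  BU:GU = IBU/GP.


U = 1.65·0.000125^(80/1000)·(1−e^(−0.04·90))/4.15 = 0.1884
IBU = (12.7/100)·53·0.1884·1000/20.5 = 61.8704
BU:GU = 61.8704/80

0.7734


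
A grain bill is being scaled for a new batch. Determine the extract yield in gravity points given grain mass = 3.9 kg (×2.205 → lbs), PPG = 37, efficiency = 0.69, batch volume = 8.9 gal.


points = lbs × PPG × eff / vol
lbs = 3.9 × 2.205 = 8.5995
points = 8.5995 × 37 × 0.69 / 8.9

24.6680 points


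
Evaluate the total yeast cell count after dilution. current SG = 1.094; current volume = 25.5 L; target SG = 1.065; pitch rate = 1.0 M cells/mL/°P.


V_w = V·((SG_c−1)/(SG_t−1)−1);  °P = 259 − 259/SG_t;  cells = rate·(V+V_w)·°P
V_w = 25.5·((1.094−1)/(1.065−1)−1) = 11.3769
V_final = 25.5 + 11.3769 = 36.8769
°P = 259 − 259/1.065 = 15.8075
cells = 1.0·36.8769·15.8075

582.9324 billion cells


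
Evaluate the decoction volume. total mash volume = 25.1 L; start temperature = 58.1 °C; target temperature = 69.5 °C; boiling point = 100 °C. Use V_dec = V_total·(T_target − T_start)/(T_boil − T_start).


V_dec = 25.1·(69.5 − 58.1)/(100 − 58.1)

6.8291 L


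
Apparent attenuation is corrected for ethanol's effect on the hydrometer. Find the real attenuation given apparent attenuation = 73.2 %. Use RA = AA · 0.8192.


RA = 73.2 · 0.8192

59.9654 %


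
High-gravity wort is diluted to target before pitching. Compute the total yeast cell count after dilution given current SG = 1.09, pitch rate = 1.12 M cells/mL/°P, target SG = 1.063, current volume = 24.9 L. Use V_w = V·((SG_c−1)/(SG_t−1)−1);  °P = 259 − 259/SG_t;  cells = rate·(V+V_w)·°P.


V_w = 24.9·((1.09−1)/(1.063−1)−1) = 10.6714
V_final = 24.9 + 10.6714 = 35.5714
°P = 259 − 259/1.063 = 15.3500
cells = 1.12·35.5714·15.3500

611.5421 billion cells


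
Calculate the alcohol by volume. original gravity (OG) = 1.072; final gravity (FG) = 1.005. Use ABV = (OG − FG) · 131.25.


ABV = (1.072 − 1.005) · 131.25

8.7938 % ABV


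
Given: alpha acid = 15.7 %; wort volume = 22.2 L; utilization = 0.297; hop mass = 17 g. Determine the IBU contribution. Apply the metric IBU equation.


IBU = (α/100)·mass·U·1000 / V
IBU = (15.7/100)·17·0.297·1000 / 22.2

35.7069 IBU


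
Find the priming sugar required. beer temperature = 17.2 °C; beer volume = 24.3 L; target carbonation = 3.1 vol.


residual = 14.695·(0.01821 + 0.09011·e^(−0.04·T));  sugar = (target − residual)·4.0·V
residual = 14.695·(0.01821 + 0.09011·e^(−0.04·17.2)) = 0.9331
sugar = (3.1 − 0.9331)·4.0·24.3

210.6231 g


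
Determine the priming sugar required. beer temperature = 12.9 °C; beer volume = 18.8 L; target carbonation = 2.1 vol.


residual = 14.695·(0.01821 + 0.09011·e^(−0.04·T));  sugar = (target − residual)·4.0·V
residual = 14.695·(0.01821 + 0.09011·e^(−0.04·12.9)) = 1.0580
sugar = (2.1 − 1.0580)·4.0·18.8

78.3587 g


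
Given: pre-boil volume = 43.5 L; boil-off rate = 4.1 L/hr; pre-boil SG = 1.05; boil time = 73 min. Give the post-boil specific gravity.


V_post = V_pre − rate·(t/60);  SG_post = 1 + (SG_pre−1)·V_pre/V_post
V_post = 43.5 − 4.1·(73/60) = 38.5117
SG_post = 1 + (1.05 − 1)·43.5/38.5117

1.0565


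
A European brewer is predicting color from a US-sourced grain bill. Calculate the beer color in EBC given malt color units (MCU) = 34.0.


SRM = 1.4922·MCU^0.6859;  EBC = SRM·1.97
SRM = 1.4922·34.0^0.6859 = 16.7598
EBC = 16.7598·1.97

33.0168 EBC


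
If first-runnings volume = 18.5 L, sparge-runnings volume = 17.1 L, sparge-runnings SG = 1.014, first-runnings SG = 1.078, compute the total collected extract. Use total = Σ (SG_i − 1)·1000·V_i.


first = (1.078 − 1)·1000·18.5 = 1443.0000
sparge = (1.014 − 1)·1000·17.1 = 239.4000
total = 1443.0000 + 239.4000

1682.4000 gravity·L


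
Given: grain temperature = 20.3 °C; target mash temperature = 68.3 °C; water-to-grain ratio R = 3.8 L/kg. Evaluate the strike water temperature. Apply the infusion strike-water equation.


T_strike = (0.41/R)·(T_mash − T_grain) + T_mash
T_strike = (0.41/3.8)·(68.3 − 20.3) + 68.3

73.4789 °C


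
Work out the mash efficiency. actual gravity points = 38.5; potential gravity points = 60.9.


efficiency = actual / potential × 100
efficiency = 38.5 / 60.9 × 100

63.2184 %


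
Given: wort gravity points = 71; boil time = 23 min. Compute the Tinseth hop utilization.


U = 1.65·0.000125^(GP/1000) · (1 − e^(−0.04·t))/4.15
bigness = 1.65·0.000125^(71/1000) = 0.8717
boil_factor = (1 − e^(−0.04·23))/4.15 = 0.1449
U = 0.8717 · 0.1449

0.1263


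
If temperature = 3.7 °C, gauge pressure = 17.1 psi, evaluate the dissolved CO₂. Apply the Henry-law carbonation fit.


vols = (P + 14.695)·(0.01821 + 0.09011·e^(−0.04·T))
vols = (17.1 + 14.695)·(0.01821 + 0.09011·e^(−0.04·3.7))

3.0499 volumes


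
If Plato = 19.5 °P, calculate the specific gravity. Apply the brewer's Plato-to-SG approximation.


SG = 259/(259 − P)
SG = 259/(259 − 19.5)

1.0814


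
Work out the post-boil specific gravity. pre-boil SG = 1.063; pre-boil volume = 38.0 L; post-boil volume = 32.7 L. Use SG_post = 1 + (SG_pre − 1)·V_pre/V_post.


pts_pre = (1.063 − 1)·1000 = 63.0000
pts_post = 63.0000·38.0/32.7 = 73.2110
SG_post = 1 + 73.2110/1000

1.0732


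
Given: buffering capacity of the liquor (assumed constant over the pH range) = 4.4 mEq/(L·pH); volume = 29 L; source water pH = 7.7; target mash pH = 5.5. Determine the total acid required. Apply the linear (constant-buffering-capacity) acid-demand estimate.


acid = buffering capacity · (pH_source − pH_target) · V
acid = 4.4 · (7.7 − 5.5) · 29

280.7200 mEq


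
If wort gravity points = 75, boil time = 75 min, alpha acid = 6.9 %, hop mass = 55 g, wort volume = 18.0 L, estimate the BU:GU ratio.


U = 1.65·0.000125^(GP/1000)·(1−e^(−0.04t))/4.15;  IBU = (α/100)·m·U·1000/V;  BU:GU = IBU/GP
U = 1.65·0.000125^(75/1000)·(1−e^(−0.04·75))/4.15 = 0.1925
IBU = (6.9/100)·55·0.1925·1000/18.0 = 40.5942
BU:GU = 40.5942/75

0.5413


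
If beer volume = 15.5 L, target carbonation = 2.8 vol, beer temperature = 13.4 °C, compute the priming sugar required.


residual = 14.695·(0.01821 + 0.09011·e^(−0.04·T));  sugar = (target − residual)·4.0·V
residual = 14.695·(0.01821 + 0.09011·e^(−0.04·13.4)) = 1.0423
sugar = (2.8 − 1.0423)·4.0·15.5

108.9746 g


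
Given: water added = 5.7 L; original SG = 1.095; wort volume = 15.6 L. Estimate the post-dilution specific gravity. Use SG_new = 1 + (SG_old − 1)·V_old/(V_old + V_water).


pts = (1.095 − 1)·1000·15.6/(15.6 + 5.7) = 69.5775
SG_new = 1 + 69.5775/1000

1.0696


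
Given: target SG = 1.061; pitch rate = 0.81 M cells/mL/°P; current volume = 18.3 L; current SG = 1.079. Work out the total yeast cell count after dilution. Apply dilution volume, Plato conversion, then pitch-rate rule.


V_w = V·((SG_c−1)/(SG_t−1)−1);  °P = 259 − 259/SG_t;  cells = rate·(V+V_w)·°P
V_w = 18.3·((1.079−1)/(1.061−1)−1) = 5.4000
V_final = 18.3 + 5.4000 = 23.7000
°P = 259 − 259/1.061 = 14.8907
cells = 0.81·23.7000·14.8907

285.8562 billion cells


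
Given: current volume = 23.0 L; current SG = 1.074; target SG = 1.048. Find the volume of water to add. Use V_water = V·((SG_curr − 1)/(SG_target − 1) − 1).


V_water = 23.0·((1.074 − 1)/(1.048 − 1) − 1)

12.4583 L


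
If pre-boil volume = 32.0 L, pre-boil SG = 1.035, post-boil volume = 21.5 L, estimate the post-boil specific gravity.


SG_post = 1 + (SG_pre − 1)·V_pre/V_post
pts_pre = (1.035 − 1)·1000 = 35.0000
pts_post = 35.0000·32.0/21.5 = 52.0930
SG_post = 1 + 52.0930/1000

1.0521


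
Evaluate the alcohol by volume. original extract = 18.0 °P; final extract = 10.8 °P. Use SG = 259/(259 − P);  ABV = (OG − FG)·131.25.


OG = 259/(259 − 18.0) = 1.0747
FG = 259/(259 − 10.8) = 1.0435
ABV = (1.0747 − 1.0435)·131.25

4.0918 % ABV


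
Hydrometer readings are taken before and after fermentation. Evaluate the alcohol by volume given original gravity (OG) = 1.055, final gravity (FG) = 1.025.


ABV = (OG − FG) · 131.25
ABV = (1.055 − 1.025) · 131.25

3.9375 % ABV


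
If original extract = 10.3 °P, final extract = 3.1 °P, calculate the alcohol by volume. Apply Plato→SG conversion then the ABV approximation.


SG = 259/(259 − P);  ABV = (OG − FG)·131.25
OG = 259/(259 − 10.3) = 1.0414
FG = 259/(259 − 3.1) = 1.0121
ABV = (1.0414 − 1.0121)·131.25

3.8458 % ABV


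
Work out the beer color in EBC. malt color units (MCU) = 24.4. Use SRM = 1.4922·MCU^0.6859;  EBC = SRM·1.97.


SRM = 1.4922·24.4^0.6859 = 13.3487
EBC = 13.3487·1.97

26.2969 EBC


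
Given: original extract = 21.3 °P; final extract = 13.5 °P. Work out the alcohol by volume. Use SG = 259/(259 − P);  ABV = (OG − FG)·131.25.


OG = 259/(259 − 21.3) = 1.0896
FG = 259/(259 − 13.5) = 1.0550
ABV = (1.0896 − 1.0550)·131.25

4.5437 % ABV


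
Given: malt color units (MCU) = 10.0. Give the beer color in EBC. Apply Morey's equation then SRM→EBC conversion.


SRM = 1.4922·MCU^0.6859;  EBC = SRM·1.97
SRM = 1.4922·10.0^0.6859 = 7.2398
EBC = 7.2398·1.97

14.2624 EBC


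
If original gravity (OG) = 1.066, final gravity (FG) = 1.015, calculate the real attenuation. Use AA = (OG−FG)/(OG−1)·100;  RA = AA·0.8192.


AA = (1.066 − 1.015)/(1.066 − 1)·100 = 77.2727
RA = 77.2727·0.8192

63.3018 %


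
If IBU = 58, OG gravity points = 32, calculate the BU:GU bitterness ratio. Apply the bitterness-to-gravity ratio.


BU:GU = IBU / OG_points
BU:GU = 58 / 32

1.8125


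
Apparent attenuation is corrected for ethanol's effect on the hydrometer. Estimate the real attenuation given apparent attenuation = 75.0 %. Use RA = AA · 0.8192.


RA = 75.0 · 0.8192

61.4400 %


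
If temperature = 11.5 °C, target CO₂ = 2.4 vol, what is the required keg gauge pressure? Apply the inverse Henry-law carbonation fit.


psi = vols/(0.01821 + 0.09011·e^(−0.04·T)) − 14.695
psi = 2.4/(0.01821 + 0.09011·e^(−0.04·11.5)) − 14.695

17.2645 psi


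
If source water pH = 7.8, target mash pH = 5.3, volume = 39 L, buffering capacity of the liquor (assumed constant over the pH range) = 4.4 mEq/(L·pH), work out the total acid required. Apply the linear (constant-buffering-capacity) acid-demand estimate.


acid = buffering capacity · (pH_source − pH_target) · V
acid = 4.4 · (7.8 − 5.3) · 39

429.0000 mEq


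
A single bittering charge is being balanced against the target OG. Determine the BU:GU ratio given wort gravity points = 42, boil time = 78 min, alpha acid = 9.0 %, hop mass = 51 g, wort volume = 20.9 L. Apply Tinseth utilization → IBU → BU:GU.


U = 1.65·0.000125^(GP/1000)·(1−e^(−0.04t))/4.15;  IBU = (α/100)·m·U·1000/V;  BU:GU = IBU/GP
U = 1.65·0.000125^(42/1000)·(1−e^(−0.04·78))/4.15 = 0.2606
IBU = (9.0/100)·51·0.2606·1000/20.9 = 57.2215
BU:GU = 57.2215/42

1.3624


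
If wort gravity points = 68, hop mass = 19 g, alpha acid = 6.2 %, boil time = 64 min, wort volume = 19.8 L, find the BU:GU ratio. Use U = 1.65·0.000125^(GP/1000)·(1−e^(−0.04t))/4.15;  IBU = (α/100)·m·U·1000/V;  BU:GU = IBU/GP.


U = 1.65·0.000125^(68/1000)·(1−e^(−0.04·64))/4.15 = 0.1991
IBU = (6.2/100)·19·0.1991·1000/19.8 = 11.8458
BU:GU = 11.8458/68

0.1742


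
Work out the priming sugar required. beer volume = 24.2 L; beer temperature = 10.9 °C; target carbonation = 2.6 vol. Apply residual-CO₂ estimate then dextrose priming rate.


residual = 14.695·(0.01821 + 0.09011·e^(−0.04·T));  sugar = (target − residual)·4.0·V
residual = 14.695·(0.01821 + 0.09011·e^(−0.04·10.9)) = 1.1238
sugar = (2.6 − 1.1238)·4.0·24.2

142.8937 g


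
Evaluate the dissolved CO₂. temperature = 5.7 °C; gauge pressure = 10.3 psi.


vols = (P + 14.695)·(0.01821 + 0.09011·e^(−0.04·T))
vols = (10.3 + 14.695)·(0.01821 + 0.09011·e^(−0.04·5.7))

2.2483 volumes


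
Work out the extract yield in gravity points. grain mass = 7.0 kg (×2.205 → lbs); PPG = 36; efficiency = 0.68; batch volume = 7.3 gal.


points = lbs × PPG × eff / vol
lbs = 7.0 × 2.205 = 15.4350
points = 15.4350 × 36 × 0.68 / 7.3

51.7601 points


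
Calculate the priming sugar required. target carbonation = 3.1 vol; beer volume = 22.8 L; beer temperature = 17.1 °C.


residual = 14.695·(0.01821 + 0.09011·e^(−0.04·T));  sugar = (target − residual)·4.0·V
residual = 14.695·(0.01821 + 0.09011·e^(−0.04·17.1)) = 0.9358
sugar = (3.1 − 0.9358)·4.0·22.8

197.3784 g


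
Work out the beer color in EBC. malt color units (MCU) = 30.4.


SRM = 1.4922·MCU^0.6859;  EBC = SRM·1.97
SRM = 1.4922·30.4^0.6859 = 15.5214
EBC = 15.5214·1.97

30.5771 EBC


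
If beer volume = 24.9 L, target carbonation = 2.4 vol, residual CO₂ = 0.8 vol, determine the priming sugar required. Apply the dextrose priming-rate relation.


sugar = (target − residual)·4.0·V
sugar = (2.4 − 0.8)·4.0·24.9

159.3600 g


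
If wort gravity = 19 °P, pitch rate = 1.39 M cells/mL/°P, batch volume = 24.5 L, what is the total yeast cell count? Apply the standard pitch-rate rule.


cells (billions) = rate · V_L · °P
cells = 1.39 · 24.5 · 19

647.0450 billion cells


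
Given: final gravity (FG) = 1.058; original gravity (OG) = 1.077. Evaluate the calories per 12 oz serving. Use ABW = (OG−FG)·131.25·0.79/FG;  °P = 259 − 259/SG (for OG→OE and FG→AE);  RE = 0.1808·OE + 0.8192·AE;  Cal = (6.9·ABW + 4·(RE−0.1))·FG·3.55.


ABW = (1.077 − 1.058)·131.25·0.79/1.058 = 1.8621
OE = 259 − 259/1.077 = 18.5172 °P
AE = 259 − 259/1.058 = 14.1985 °P
RE = 0.1808·18.5172 + 0.8192·14.1985 = 14.9793 °P
Cal = (6.9·1.8621 + 4·(14.9793−0.1))·1.058·3.55

271.7974 kcal


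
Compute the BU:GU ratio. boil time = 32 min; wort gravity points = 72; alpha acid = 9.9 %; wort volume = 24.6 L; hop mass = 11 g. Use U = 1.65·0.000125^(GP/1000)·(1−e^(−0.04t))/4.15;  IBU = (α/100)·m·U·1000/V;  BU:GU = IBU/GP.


U = 1.65·0.000125^(72/1000)·(1−e^(−0.04·32))/4.15 = 0.1503
IBU = (9.9/100)·11·0.1503·1000/24.6 = 6.6531
BU:GU = 6.6531/72

0.0924


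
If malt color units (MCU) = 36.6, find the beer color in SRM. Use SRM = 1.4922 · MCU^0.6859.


SRM = 1.4922 · 36.6^0.6859

17.6286 SRM


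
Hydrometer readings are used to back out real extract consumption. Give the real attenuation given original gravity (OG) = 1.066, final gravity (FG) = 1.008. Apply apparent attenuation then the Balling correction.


AA = (OG−FG)/(OG−1)·100;  RA = AA·0.8192
AA = (1.066 − 1.008)/(1.066 − 1)·100 = 87.8788
RA = 87.8788·0.8192

71.9903 %


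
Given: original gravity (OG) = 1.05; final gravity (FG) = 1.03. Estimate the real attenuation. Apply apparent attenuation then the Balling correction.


AA = (OG−FG)/(OG−1)·100;  RA = AA·0.8192
AA = (1.05 − 1.03)/(1.05 − 1)·100 = 40.0000
RA = 40.0000·0.8192

32.7680 %


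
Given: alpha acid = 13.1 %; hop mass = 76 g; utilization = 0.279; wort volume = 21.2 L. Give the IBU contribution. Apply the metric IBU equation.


IBU = (α/100)·mass·U·1000 / V
IBU = (13.1/100)·76·0.279·1000 / 21.2

131.0247 IBU


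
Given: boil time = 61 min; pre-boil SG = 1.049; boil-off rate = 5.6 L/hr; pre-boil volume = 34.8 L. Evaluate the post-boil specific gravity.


V_post = V_pre − rate·(t/60);  SG_post = 1 + (SG_pre−1)·V_pre/V_post
V_post = 34.8 − 5.6·(61/60) = 29.1067
SG_post = 1 + (1.049 − 1)·34.8/29.1067

1.0586


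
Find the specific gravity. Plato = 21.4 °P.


SG = 259/(259 − P)
SG = 259/(259 − 21.4)

1.0901


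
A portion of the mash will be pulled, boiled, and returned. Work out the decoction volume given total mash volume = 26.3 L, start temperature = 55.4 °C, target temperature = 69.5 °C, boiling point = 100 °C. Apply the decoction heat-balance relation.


V_dec = V_total·(T_target − T_start)/(T_boil − T_start)
V_dec = 26.3·(69.5 − 55.4)/(100 − 55.4)

8.3146 L


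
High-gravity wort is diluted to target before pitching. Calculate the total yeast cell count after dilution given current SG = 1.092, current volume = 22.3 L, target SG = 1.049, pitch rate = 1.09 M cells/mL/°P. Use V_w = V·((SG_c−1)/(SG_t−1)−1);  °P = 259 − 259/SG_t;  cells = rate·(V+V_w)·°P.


V_w = 22.3·((1.092−1)/(1.049−1)−1) = 19.5694
V_final = 22.3 + 19.5694 = 41.8694
°P = 259 − 259/1.049 = 12.0982
cells = 1.09·41.8694·12.0982

552.1327 billion cells


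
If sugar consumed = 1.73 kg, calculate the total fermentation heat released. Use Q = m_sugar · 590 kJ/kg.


Q = 1.73 · 590

1020.7000 kJ


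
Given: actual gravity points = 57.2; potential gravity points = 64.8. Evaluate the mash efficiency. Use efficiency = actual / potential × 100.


efficiency = 57.2 / 64.8 × 100

88.2716 %


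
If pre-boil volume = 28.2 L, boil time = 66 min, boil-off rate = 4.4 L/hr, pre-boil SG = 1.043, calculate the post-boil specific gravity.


V_post = V_pre − rate·(t/60);  SG_post = 1 + (SG_pre−1)·V_pre/V_post
V_post = 28.2 − 4.4·(66/60) = 23.3600
SG_post = 1 + (1.043 − 1)·28.2/23.3600

1.0519


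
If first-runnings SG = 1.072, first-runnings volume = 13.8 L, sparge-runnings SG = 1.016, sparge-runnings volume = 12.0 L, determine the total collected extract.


total = Σ (SG_i − 1)·1000·V_i
first = (1.072 − 1)·1000·13.8 = 993.6000
sparge = (1.016 − 1)·1000·12.0 = 192.0000
total = 993.6000 + 192.0000

1185.6000 gravity·L


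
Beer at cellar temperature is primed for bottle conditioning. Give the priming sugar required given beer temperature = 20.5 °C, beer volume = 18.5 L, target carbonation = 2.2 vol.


residual = 14.695·(0.01821 + 0.09011·e^(−0.04·T));  sugar = (target − residual)·4.0·V
residual = 14.695·(0.01821 + 0.09011·e^(−0.04·20.5)) = 0.8508
sugar = (2.2 − 0.8508)·4.0·18.5

99.8407 g


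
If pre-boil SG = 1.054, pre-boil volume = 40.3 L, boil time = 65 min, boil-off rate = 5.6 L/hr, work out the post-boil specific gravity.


V_post = V_pre − rate·(t/60);  SG_post = 1 + (SG_pre−1)·V_pre/V_post
V_post = 40.3 − 5.6·(65/60) = 34.2333
SG_post = 1 + (1.054 − 1)·40.3/34.2333

1.0636


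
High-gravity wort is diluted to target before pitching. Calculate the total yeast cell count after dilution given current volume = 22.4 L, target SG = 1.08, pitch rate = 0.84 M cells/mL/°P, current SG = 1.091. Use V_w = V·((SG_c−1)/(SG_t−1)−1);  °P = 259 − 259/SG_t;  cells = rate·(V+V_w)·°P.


V_w = 22.4·((1.091−1)/(1.08−1)−1) = 3.0800
V_final = 22.4 + 3.0800 = 25.4800
°P = 259 − 259/1.08 = 19.1852
cells = 0.84·25.4800·19.1852

410.6244 billion cells


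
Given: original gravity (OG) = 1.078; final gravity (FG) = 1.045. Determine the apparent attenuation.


AA = (OG − FG)/(OG − 1) · 100
AA = (1.078 − 1.045)/(1.078 − 1) · 100

42.3077 %


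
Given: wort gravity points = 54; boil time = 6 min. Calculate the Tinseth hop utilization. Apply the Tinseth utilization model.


U = 1.65·0.000125^(GP/1000) · (1 − e^(−0.04·t))/4.15
bigness = 1.65·0.000125^(54/1000) = 1.0156
boil_factor = (1 − e^(−0.04·6))/4.15 = 0.0514
U = 1.0156 · 0.0514

0.0522


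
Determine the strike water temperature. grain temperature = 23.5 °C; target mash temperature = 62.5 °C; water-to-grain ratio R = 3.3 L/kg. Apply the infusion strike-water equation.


T_strike = (0.41/R)·(T_mash − T_grain) + T_mash
T_strike = (0.41/3.3)·(62.5 − 23.5) + 62.5

67.3455 °C


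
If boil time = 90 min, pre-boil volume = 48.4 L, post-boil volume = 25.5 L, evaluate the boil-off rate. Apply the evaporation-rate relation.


rate = (V_pre − V_post) / (t_min/60)
rate = (48.4 − 25.5) / (90/60)

15.2667 L/hr


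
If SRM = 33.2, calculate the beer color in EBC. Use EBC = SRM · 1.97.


EBC = 33.2 · 1.97

65.4040 EBC


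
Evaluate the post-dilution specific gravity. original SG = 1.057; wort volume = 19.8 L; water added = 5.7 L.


SG_new = 1 + (SG_old − 1)·V_old/(V_old + V_water)
pts = (1.057 − 1)·1000·19.8/(19.8 + 5.7) = 44.2588
SG_new = 1 + 44.2588/1000

1.0443


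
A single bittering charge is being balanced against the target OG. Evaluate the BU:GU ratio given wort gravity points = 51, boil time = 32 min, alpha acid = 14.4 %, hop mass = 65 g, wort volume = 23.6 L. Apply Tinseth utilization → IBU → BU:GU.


U = 1.65·0.000125^(GP/1000)·(1−e^(−0.04t))/4.15;  IBU = (α/100)·m·U·1000/V;  BU:GU = IBU/GP
U = 1.65·0.000125^(51/1000)·(1−e^(−0.04·32))/4.15 = 0.1815
IBU = (14.4/100)·65·0.1815·1000/23.6 = 71.9875
BU:GU = 71.9875/51

1.4115


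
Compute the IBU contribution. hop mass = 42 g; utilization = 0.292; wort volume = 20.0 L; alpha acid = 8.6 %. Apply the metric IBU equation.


IBU = (α/100)·mass·U·1000 / V
IBU = (8.6/100)·42·0.292·1000 / 20.0

52.7352 IBU


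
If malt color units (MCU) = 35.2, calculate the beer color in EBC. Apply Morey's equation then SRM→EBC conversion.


SRM = 1.4922·MCU^0.6859;  EBC = SRM·1.97
SRM = 1.4922·35.2^0.6859 = 17.1633
EBC = 17.1633·1.97

33.8117 EBC


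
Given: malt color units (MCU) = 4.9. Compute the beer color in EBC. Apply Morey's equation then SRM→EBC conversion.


SRM = 1.4922·MCU^0.6859;  EBC = SRM·1.97
SRM = 1.4922·4.9^0.6859 = 4.4385
EBC = 4.4385·1.97

8.7438 EBC


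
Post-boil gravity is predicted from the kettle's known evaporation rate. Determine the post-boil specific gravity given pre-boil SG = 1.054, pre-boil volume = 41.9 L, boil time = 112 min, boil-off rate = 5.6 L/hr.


V_post = V_pre − rate·(t/60);  SG_post = 1 + (SG_pre−1)·V_pre/V_post
V_post = 41.9 − 5.6·(112/60) = 31.4467
SG_post = 1 + (1.054 − 1)·41.9/31.4467

1.0720


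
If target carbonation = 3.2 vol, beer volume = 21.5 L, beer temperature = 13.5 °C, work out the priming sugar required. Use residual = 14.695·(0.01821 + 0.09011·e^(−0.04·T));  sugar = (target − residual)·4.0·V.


residual = 14.695·(0.01821 + 0.09011·e^(−0.04·13.5)) = 1.0393
sugar = (3.2 − 1.0393)·4.0·21.5

185.8244 g


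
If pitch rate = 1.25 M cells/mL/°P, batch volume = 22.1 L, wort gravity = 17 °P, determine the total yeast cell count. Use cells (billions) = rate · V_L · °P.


cells = 1.25 · 22.1 · 17

469.6250 billion cells


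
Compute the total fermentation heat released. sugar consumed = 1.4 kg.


Q = m_sugar · 590 kJ/kg
Q = 1.4 · 590

826.0000 kJ


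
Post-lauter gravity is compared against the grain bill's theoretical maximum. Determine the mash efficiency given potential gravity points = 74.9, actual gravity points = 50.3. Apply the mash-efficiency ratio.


efficiency = actual / potential × 100
efficiency = 50.3 / 74.9 × 100

67.1562 %


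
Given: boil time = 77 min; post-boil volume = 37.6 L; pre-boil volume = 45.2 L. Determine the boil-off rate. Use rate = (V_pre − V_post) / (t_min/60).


rate = (45.2 − 37.6) / (77/60)

5.9221 L/hr


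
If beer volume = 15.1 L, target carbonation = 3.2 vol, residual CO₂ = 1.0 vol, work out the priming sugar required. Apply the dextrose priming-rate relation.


sugar = (target − residual)·4.0·V
sugar = (3.2 − 1.0)·4.0·15.1

132.8800 g


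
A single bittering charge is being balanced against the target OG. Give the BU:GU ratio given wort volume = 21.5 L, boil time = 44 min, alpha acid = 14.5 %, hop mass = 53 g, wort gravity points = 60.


U = 1.65·0.000125^(GP/1000)·(1−e^(−0.04t))/4.15;  IBU = (α/100)·m·U·1000/V;  BU:GU = IBU/GP
U = 1.65·0.000125^(60/1000)·(1−e^(−0.04·44))/4.15 = 0.1920
IBU = (14.5/100)·53·0.1920·1000/21.5 = 68.6219
BU:GU = 68.6219/60

1.1437


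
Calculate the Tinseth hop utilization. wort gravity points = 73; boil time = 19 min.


U = 1.65·0.000125^(GP/1000) · (1 − e^(−0.04·t))/4.15
bigness = 1.65·0.000125^(73/1000) = 0.8562
boil_factor = (1 − e^(−0.04·19))/4.15 = 0.1283
U = 0.8562 · 0.1283

0.1098


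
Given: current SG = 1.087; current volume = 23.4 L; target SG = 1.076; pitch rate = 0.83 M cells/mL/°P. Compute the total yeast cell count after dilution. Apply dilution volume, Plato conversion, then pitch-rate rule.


V_w = V·((SG_c−1)/(SG_t−1)−1);  °P = 259 − 259/SG_t;  cells = rate·(V+V_w)·°P
V_w = 23.4·((1.087−1)/(1.076−1)−1) = 3.3868
V_final = 23.4 + 3.3868 = 26.7868
°P = 259 − 259/1.076 = 18.2937
cells = 0.83·26.7868·18.2937

406.7248 billion cells


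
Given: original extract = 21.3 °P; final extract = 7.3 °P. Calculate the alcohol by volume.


SG = 259/(259 − P);  ABV = (OG − FG)·131.25
OG = 259/(259 − 21.3) = 1.0896
FG = 259/(259 − 7.3) = 1.0290
ABV = (1.0896 − 1.0290)·131.25

7.9545 % ABV


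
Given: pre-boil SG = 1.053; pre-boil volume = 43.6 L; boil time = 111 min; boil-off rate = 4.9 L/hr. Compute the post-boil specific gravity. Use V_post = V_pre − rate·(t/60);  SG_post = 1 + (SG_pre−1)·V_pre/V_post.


V_post = 43.6 − 4.9·(111/60) = 34.5350
SG_post = 1 + (1.053 − 1)·43.6/34.5350

1.0669


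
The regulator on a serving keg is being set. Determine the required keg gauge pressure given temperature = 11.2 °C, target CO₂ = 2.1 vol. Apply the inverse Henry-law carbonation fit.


psi = vols/(0.01821 + 0.09011·e^(−0.04·T)) − 14.695
psi = 2.1/(0.01821 + 0.09011·e^(−0.04·11.2)) − 14.695

13.0162 psi


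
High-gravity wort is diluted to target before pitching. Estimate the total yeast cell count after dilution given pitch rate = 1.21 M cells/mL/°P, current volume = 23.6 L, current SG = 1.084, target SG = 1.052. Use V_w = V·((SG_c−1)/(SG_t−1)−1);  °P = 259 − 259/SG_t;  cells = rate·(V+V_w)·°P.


V_w = 23.6·((1.084−1)/(1.052−1)−1) = 14.5231
V_final = 23.6 + 14.5231 = 38.1231
°P = 259 − 259/1.052 = 12.8023
cells = 1.21·38.1231·12.8023

590.5555 billion cells


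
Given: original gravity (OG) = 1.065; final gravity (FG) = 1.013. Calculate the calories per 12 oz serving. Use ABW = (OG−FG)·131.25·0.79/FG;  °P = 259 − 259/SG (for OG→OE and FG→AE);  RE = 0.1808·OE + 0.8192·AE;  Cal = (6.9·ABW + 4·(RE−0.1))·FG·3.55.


ABW = (1.065 − 1.013)·131.25·0.79/1.013 = 5.3226
OE = 259 − 259/1.065 = 15.8075 °P
AE = 259 − 259/1.013 = 3.3238 °P
RE = 0.1808·15.8075 + 0.8192·3.3238 = 5.5808 °P
Cal = (6.9·5.3226 + 4·(5.5808−0.1))·1.013·3.55

210.9107 kcal


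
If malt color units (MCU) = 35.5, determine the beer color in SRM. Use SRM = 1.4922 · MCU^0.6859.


SRM = 1.4922 · 35.5^0.6859

17.2635 SRM


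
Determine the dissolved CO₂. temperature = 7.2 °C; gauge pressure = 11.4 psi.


vols = (P + 14.695)·(0.01821 + 0.09011·e^(−0.04·T))
vols = (11.4 + 14.695)·(0.01821 + 0.09011·e^(−0.04·7.2))

2.2382 volumes


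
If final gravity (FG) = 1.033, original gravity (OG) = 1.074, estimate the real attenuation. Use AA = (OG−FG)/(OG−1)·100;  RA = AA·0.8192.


AA = (1.074 − 1.033)/(1.074 − 1)·100 = 55.4054
RA = 55.4054·0.8192

45.3881 %


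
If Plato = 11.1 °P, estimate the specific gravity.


SG = 259/(259 − P)
SG = 259/(259 − 11.1)

1.0448


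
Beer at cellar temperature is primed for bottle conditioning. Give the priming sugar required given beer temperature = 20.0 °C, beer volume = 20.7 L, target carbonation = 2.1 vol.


residual = 14.695·(0.01821 + 0.09011·e^(−0.04·T));  sugar = (target − residual)·4.0·V
residual = 14.695·(0.01821 + 0.09011·e^(−0.04·20.0)) = 0.8626
sugar = (2.1 − 0.8626)·4.0·20.7

102.4582 g


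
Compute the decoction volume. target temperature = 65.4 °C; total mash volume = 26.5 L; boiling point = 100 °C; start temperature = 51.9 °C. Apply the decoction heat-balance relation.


V_dec = V_total·(T_target − T_start)/(T_boil − T_start)
V_dec = 26.5·(65.4 − 51.9)/(100 − 51.9)

7.4376 L


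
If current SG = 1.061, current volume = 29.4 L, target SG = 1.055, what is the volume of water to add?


V_water = V·((SG_curr − 1)/(SG_target − 1) − 1)
V_water = 29.4·((1.061 − 1)/(1.055 − 1) − 1)

3.2073 L


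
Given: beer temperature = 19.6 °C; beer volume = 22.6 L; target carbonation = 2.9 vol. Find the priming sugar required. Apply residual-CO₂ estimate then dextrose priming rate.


residual = 14.695·(0.01821 + 0.09011·e^(−0.04·T));  sugar = (target − residual)·4.0·V
residual = 14.695·(0.01821 + 0.09011·e^(−0.04·19.6)) = 0.8722
sugar = (2.9 − 0.8722)·4.0·22.6

183.3151 g


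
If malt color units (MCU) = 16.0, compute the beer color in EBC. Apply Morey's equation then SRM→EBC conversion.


SRM = 1.4922·MCU^0.6859;  EBC = SRM·1.97
SRM = 1.4922·16.0^0.6859 = 9.9939
EBC = 9.9939·1.97

19.6879 EBC


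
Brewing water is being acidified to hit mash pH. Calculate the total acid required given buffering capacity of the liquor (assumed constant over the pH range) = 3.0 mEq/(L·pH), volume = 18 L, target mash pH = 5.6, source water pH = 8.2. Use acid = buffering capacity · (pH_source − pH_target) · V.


acid = 3.0 · (8.2 − 5.6) · 18

140.4000 mEq


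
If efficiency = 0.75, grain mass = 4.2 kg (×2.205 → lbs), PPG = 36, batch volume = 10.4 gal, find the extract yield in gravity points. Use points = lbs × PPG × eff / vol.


lbs = 4.2 × 2.205 = 9.2610
points = 9.2610 × 36 × 0.75 / 10.4

24.0430 points


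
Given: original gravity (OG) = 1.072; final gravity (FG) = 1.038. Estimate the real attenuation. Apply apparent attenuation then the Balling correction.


AA = (OG−FG)/(OG−1)·100;  RA = AA·0.8192
AA = (1.072 − 1.038)/(1.072 − 1)·100 = 47.2222
RA = 47.2222·0.8192

38.6844 %


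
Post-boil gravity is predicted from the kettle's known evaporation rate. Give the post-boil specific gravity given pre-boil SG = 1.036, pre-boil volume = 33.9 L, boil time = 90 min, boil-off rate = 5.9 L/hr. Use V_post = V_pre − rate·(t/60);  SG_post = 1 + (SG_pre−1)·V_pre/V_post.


V_post = 33.9 − 5.9·(90/60) = 25.0500
SG_post = 1 + (1.036 − 1)·33.9/25.0500

1.0487


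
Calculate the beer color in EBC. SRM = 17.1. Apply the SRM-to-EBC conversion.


EBC = SRM · 1.97
EBC = 17.1 · 1.97

33.6870 EBC


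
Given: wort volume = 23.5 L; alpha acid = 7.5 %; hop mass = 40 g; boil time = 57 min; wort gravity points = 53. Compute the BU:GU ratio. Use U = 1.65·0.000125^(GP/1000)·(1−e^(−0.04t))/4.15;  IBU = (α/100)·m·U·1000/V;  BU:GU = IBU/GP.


U = 1.65·0.000125^(53/1000)·(1−e^(−0.04·57))/4.15 = 0.2217
IBU = (7.5/100)·40·0.2217·1000/23.5 = 28.2986
BU:GU = 28.2986/53

0.5339


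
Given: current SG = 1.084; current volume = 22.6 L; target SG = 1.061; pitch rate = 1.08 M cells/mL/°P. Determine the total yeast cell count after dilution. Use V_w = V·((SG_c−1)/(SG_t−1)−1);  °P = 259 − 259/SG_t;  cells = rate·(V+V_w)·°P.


V_w = 22.6·((1.084−1)/(1.061−1)−1) = 8.5213
V_final = 22.6 + 8.5213 = 31.1213
°P = 259 − 259/1.061 = 14.8907
cells = 1.08·31.1213·14.8907

500.4905 billion cells
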